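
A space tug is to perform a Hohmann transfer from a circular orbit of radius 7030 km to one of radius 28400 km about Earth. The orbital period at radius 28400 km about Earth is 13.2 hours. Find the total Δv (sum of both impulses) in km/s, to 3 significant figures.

From Kepler's third law T² = 4π²r³/μ at r = 28400 km, T = 13.2 hours = 13.2 × 3600 s = 47520 s: μ = 4π²r³/T² = 4.00463×10^5 km³/s².
Transfer-ellipse semi-major axis a_t = (r₁ + r₂)/2 = (7030 + 28400)/2 = 17715 km.
At r₁ the circular-orbit speed is v₁ = √(μ/r₁) = 7.5475 km/s.
On the transfer ellipse at r₁, v² = μ(2/r − 1/a) gives v_p = √[μ(2/r₁ − 1/a_t)] = 9.5563 km/s.
First burn Δv₁ = |v_p − v₁| = 2.0088 km/s.
At r₂, v₂ = √(μ/r₂) = 3.7551 km/s.
Transfer-orbit speed at r₂: v_a = √[μ(2/r₂ − 1/a_t)] = 2.3655 km/s.
Second burn Δv₂ = |v₂ − v_a| = 1.3896 km/s.
Δv = Δv₁ + Δv₂ = 2.0088 + 1.3896 = 3.398 km/s.

Δv = 3.40 km/s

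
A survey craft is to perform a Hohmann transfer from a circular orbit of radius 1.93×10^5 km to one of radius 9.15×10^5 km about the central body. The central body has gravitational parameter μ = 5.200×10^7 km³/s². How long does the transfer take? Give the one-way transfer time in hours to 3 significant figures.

t = 49.9 hours

Semi-major axis of the transfer orbit: a_t = (1.930×10^5 + 9.150×10^5)/2 = 5.540×10^5 km.
Transfer time t = π√(a_t³/μ) = π√((5.540×10^5)³ / 5.200×10^7) = 1.796×10^5 s.
Converting: 1.796×10^5 s ÷ 3600 s/hour = 49.9 hours.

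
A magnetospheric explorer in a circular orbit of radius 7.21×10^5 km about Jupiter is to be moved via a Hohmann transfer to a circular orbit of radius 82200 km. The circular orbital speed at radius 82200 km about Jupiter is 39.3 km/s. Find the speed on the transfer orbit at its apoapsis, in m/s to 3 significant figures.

From the circular-orbit relation v² = μ/r at r = 82200 km: μ = v²r = (39.3)² × 82200 = 1.26957×10^8 km³/s².
Semi-major axis of the transfer orbit: a_t = (7.210×10^5 + 82200)/2 = 4.016×10^5 km.
At apoapsis, r = 7.210×10^5 km.
From the vis-viva equation, v = √[μ(2/r − 1/a_t)] = 6.003 km/s.

v = 6000 m/s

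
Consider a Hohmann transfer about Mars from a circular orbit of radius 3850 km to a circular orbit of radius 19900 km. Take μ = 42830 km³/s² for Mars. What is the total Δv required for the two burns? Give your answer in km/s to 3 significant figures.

Δv = 1.61 km/s

Transfer-ellipse semi-major axis a_t = (r₁ + r₂)/2 = (3850 + 19900)/2 = 11875 km.
Circular speed at r₁: v₁ = √(μ/r₁) = √(42830/3850) = 3.3354 km/s.
On the transfer ellipse at r₁, vis-viva equation gives v_p = √[μ(2/r₁ − 1/a_t)] = 4.3177 km/s.
First burn Δv₁ = |v_p − v₁| = 0.9823 km/s.
Circular speed at r₂: v₂ = √(μ/r₂) = 1.467 km/s.
Transfer-orbit speed at r₂: v_a = √[μ(2/r₂ − 1/a_t)] = 0.8353 km/s.
Second burn Δv₂ = |v₂ − v_a| = 0.6317 km/s.
Δv = Δv₁ + Δv₂ = 0.9823 + 0.6317 = 1.614 km/s.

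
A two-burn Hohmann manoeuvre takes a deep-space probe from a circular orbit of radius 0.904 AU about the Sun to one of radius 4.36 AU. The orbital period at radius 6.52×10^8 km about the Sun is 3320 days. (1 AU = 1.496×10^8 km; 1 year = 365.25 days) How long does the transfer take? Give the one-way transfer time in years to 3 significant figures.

t = 2.13 years

From Kepler's third law T² = 4π²r³/μ at r = 6.52×10^8 km, T = 3320 days = 3320 × 86400 s = 2.86848×10^8 s: μ = 4π²r³/T² = 1.32984×10^11 km³/s².
In km: r₁ = 0.904 × 1.496×10^8 = 1.352384×10^8 km; r₂ = 4.36 × 1.496×10^8 = 6.52256×10^8 km.
Transfer-ellipse semi-major axis a_t = (r₁ + r₂)/2 = (1.352384×10^8 + 6.52256×10^8)/2 = 3.937472×10^8 km.
Transfer time t = π√(a_t³/μ) = π√((3.937472×10^8)³ / 1.32984×10^11) = 6.731×10^7 s.
Converting: 6.731×10^7 s ÷ 3.15576×10^7 s/year (365.25 × 86400) = 2.13 years.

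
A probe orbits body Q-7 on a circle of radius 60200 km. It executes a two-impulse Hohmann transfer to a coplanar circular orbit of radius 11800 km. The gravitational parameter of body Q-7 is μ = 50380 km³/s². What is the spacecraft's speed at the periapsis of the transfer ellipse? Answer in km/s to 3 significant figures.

Semi-major axis of the transfer orbit: a_t = (60200 + 11800)/2 = 36000 km.
At periapsis, r = 11800 km.
Vis-viva: v = √[μ(2/r − 1/a_t)] = √[50380 × (2/11800 − 1/36000)] = 2.672 km/s.

v = 2.67 km/s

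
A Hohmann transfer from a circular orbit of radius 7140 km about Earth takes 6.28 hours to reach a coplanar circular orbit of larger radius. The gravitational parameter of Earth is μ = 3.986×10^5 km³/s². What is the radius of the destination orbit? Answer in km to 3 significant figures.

Transfer time t = 6.28 hours = 22608 s, and t = π√(a_t³/μ).
So a_t = (μ t²/π²)^(1/3) = (3.986×10^5 × (22608)² / π²)^(1/3) = 27432 km.
Since a_t = (r₁ + r₂)/2, r₂ = 2a_t − r₁ = 2×27432 − 7140 = 47724 km.

r₂ = 47700 km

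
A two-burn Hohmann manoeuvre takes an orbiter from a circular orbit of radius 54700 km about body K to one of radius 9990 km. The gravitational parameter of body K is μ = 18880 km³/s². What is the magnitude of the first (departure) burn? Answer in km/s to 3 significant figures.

Δv₁ = 0.261 km/s

Transfer-ellipse semi-major axis a_t = (r₁ + r₂)/2 = (54700 + 9990)/2 = 32345 km.
On the circular orbit at r = 54700 km, v_c = √(μ/r) = 0.5875 km/s.
Transfer-orbit speed at the same r (vis-viva, a = a_t): v_t = √[μ(2/r − 1/a_t)] = 0.3265 km/s.
Δv₁ = |v_t − v_c| = |0.3265 − 0.5875| = 0.2610 km/s.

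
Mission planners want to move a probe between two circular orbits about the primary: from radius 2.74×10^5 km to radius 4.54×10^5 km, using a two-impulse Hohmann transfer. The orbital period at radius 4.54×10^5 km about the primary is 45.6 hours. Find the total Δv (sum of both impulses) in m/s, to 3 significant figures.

Δv = 4910 m/s

From Kepler's third law T² = 4π²r³/μ at r = 4.54×10^5 km, T = 45.6 hours = 45.6 × 3600 s = 1.6416×10^5 s: μ = 4π²r³/T² = 1.37086×10^8 km³/s².
The Hohmann ellipse has a_t = (r₁ + r₂)/2 = 3.640×10^5 km.
At r₁ the circular-orbit speed is v₁ = √(μ/r₁) = 22.367684 km/s.
Transfer-orbit speed at r₁ (vis-viva): v_p = √[μ(2/r₁ − 1/a_t)] = 24.980335 km/s.
First burn Δv₁ = |v_p − v₁| = 2.6127 km/s.
At r₂, v₂ = √(μ/r₂) = 17.3767 km/s.
Transfer-orbit speed at r₂: v_a = √[μ(2/r₂ − 1/a_t)] = 15.0762 km/s.
Second burn Δv₂ = |v₂ − v_a| = 2.3005 km/s.
Δv = Δv₁ + Δv₂ = 2.6127 + 2.3005 = 4.913 km/s.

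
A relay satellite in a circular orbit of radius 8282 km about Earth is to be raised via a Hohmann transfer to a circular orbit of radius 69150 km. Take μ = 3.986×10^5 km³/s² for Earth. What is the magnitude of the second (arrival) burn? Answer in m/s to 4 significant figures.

The Hohmann ellipse has a_t = (r₁ + r₂)/2 = 38716 km.
Circular speed at r = 69150 km: v_c = √(μ/r) = 2.40089 km/s.
Vis-viva on the transfer ellipse at r = 69150 km gives v_t = √[μ(2/r − 1/a_t)] = 1.11044 km/s.
Δv₂ = |v_t − v_c| = |1.11044 − 2.40089| = 1.290 km/s.

Δv₂ = 1290 m/s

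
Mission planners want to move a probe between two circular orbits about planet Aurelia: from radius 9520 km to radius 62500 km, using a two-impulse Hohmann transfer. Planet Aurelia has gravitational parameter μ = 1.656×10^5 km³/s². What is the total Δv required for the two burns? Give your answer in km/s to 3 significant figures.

Semi-major axis of the transfer orbit: a_t = (9520 + 62500)/2 = 36010 km.
Circular speed at r₁: v₁ = √(μ/r₁) = √(1.656×10^5/9520) = 4.171 km/s.
Transfer-orbit speed at r₁ (vis-viva): v_p = √[μ(2/r₁ − 1/a_t)] = 5.495 km/s.
First burn Δv₁ = |v_p − v₁| = 1.324 km/s.
Circular speed at r₂: v₂ = √(μ/r₂) = 1.62776 km/s.
Transfer-orbit speed at r₂: v_a = √[μ(2/r₂ − 1/a_t)] = 0.836945 km/s.
Second burn Δv₂ = |v₂ − v_a| = 0.7908 km/s.
Δv = Δv₁ + Δv₂ = 1.324 + 0.7908 = 2.115 km/s.

Δv = 2.11 km/s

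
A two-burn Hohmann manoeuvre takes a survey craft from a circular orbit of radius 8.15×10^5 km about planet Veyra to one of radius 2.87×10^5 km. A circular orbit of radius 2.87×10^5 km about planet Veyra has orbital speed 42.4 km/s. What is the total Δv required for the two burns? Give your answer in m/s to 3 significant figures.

Δv = 16200 m/s

From the circular-orbit relation v² = μ/r at r = 2.87×10^5 km: μ = v²r = (42.4)² × 2.87×10^5 = 5.15957×10^8 km³/s².
Transfer-ellipse semi-major axis a_t = (r₁ + r₂)/2 = (8.150×10^5 + 2.870×10^5)/2 = 5.510×10^5 km.
Circular speed at r₁: v₁ = √(μ/r₁) = √(5.15957×10^8/8.150×10^5) = 25.161 km/s.
On the transfer ellipse at r₁, vis-viva equation gives v_a = √[μ(2/r₁ − 1/a_t)] = 18.159 km/s.
First burn Δv₁ = |v_a − v₁| = 7.002 km/s.
At r₂, v₂ = √(μ/r₂) = 42.400 km/s.
Transfer-orbit speed at r₂: v_p = √[μ(2/r₂ − 1/a_t)] = 51.567 km/s.
Second burn Δv₂ = |v₂ − v_p| = 9.167 km/s.
Δv = Δv₁ + Δv₂ = 7.002 + 9.167 = 16.17 km/s.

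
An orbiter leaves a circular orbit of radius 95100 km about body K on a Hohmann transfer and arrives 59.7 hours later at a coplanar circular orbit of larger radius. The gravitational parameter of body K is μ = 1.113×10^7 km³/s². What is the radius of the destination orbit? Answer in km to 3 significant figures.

r₂ = 6.52×10^5 km

Transfer time t = 59.7 hours = 2.1492×10^5 s, and t = π√(a_t³/μ).
So a_t = (μ t²/π²)^(1/3) = (1.113×10^7 × (2.1492×10^5)² / π²)^(1/3) = 3.7346×10^5 km.
Since a_t = (r₁ + r₂)/2, r₂ = 2a_t − r₁ = 2×3.7346×10^5 − 95100 = 6.5182×10^5 km.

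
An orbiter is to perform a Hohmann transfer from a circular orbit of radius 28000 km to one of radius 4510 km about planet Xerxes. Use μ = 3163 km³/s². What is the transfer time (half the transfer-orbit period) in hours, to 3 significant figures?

Transfer-ellipse semi-major axis a_t = (r₁ + r₂)/2 = (28000 + 4510)/2 = 16255 km.
Transfer time t = π√(a_t³/μ) = π√((16255)³ / 3163) = 1.158×10^5 s.
Converting: 1.158×10^5 s ÷ 3600 s/hour = 32.2 hours.

t = 32.2 hours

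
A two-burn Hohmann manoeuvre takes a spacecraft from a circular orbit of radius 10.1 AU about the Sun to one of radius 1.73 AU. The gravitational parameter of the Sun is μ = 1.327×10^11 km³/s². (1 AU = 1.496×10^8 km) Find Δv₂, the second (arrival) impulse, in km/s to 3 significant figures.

Δv₂ = 6.95 km/s

In km: r₁ = 10.1 × 1.496×10^8 = 1.51096×10^9 km; r₂ = 1.73 × 1.496×10^8 = 2.58808×10^8 km.
Transfer-ellipse semi-major axis a_t = (r₁ + r₂)/2 = (1.51096×10^9 + 2.58808×10^8)/2 = 8.84884×10^8 km.
On the circular orbit at r = 2.58808×10^8 km, v_c = √(μ/r) = 22.644 km/s.
Transfer-orbit speed at the same r (vis-viva, a = a_t): v_t = √[μ(2/r − 1/a_t)] = 29.589 km/s.
Δv₂ = |v_t − v_c| = |29.589 − 22.644| = 6.945 km/s.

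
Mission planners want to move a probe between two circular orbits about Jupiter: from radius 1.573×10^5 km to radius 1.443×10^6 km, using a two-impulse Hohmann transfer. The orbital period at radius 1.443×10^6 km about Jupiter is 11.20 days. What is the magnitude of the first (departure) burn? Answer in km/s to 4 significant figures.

From Kepler's third law T² = 4π²r³/μ at r = 1.443×10^6 km, T = 11.20 days = 11.20 × 86400 s = 9.6768×10^5 s: μ = 4π²r³/T² = 1.26676×10^8 km³/s².
The Hohmann ellipse has a_t = (r₁ + r₂)/2 = 8.0015×10^5 km.
On the circular orbit at r = 1.573×10^5 km, v_c = √(μ/r) = 28.378 km/s.
Transfer-orbit speed at the same r (vis-viva, a = a_t): v_t = √[μ(2/r − 1/a_t)] = 38.109 km/s.
Δv₁ = |v_t − v_c| = |38.109 − 28.378| = 9.731 km/s.

Δv₁ = 9.731 km/s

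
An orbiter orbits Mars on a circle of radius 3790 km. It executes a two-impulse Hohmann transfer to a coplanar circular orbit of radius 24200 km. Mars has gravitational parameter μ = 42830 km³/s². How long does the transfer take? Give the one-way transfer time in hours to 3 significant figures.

Transfer-ellipse semi-major axis a_t = (r₁ + r₂)/2 = (3790 + 24200)/2 = 13995 km.
Half the transfer-orbit period gives t = π√(a_t³/μ) = 25130 s.
Converting: 25130 s ÷ 3600 s/hour = 6.98 hours.

t = 6.98 hours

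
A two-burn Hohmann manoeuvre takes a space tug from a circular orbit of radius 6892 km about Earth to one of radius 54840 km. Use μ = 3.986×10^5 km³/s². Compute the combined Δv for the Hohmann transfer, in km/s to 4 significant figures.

Δv = 3.954 km/s

Transfer-ellipse semi-major axis a_t = (r₁ + r₂)/2 = (6892 + 54840)/2 = 30866 km.
Circular speed at r₁: v₁ = √(μ/r₁) = √(3.986×10^5/6892) = 7.6049 km/s.
On the transfer ellipse at r₁, v² = μ(2/r − 1/a) gives v_p = √[μ(2/r₁ − 1/a_t)] = 10.137 km/s.
First burn Δv₁ = |v_p − v₁| = 2.532 km/s.
At r₂, v₂ = √(μ/r₂) = 2.696 km/s.
Transfer-orbit speed at r₂: v_a = √[μ(2/r₂ − 1/a_t)] = 1.274 km/s.
Second burn Δv₂ = |v₂ − v_a| = 1.422 km/s.
Δv = Δv₁ + Δv₂ = 2.532 + 1.422 = 3.954 km/s.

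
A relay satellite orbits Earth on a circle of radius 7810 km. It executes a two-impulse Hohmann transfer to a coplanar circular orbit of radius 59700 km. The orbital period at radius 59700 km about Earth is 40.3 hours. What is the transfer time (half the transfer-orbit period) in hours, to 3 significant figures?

From Kepler's third law T² = 4π²r³/μ at r = 59700 km, T = 40.3 hours = 40.3 × 3600 s = 1.4508×10^5 s: μ = 4π²r³/T² = 3.99087×10^5 km³/s².
The Hohmann ellipse has a_t = (r₁ + r₂)/2 = 33755 km.
Half the transfer-orbit period gives t = π√(a_t³/μ) = 30840 s.
Converting: 30840 s ÷ 3600 s/hour = 8.57 hours.

t = 8.57 hours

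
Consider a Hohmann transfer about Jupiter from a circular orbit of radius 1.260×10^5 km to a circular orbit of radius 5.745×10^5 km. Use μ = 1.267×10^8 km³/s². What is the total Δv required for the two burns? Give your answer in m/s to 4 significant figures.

Semi-major axis of the transfer orbit: a_t = (1.260×10^5 + 5.745×10^5)/2 = 3.5025×10^5 km.
At r₁ the circular-orbit speed is v₁ = √(μ/r₁) = 31.7105 km/s.
On the transfer ellipse at r₁, vis-viva gives v_p = √[μ(2/r₁ − 1/a_t)] = 40.6124 km/s.
First burn Δv₁ = |v_p − v₁| = 8.9019 km/s.
Circular speed at r₂: v₂ = √(μ/r₂) = 14.8506 km/s.
Transfer-orbit speed at r₂: v_a = √[μ(2/r₂ − 1/a_t)] = 8.90716 km/s.
Second burn Δv₂ = |v₂ − v_a| = 5.9434 km/s.
Total Δv = Δv₁ + Δv₂ = 14.85 km/s.

Δv = 14850 m/s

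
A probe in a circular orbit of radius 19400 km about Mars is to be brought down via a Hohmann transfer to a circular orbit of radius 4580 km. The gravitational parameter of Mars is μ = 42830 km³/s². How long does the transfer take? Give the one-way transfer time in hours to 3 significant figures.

t = 5.54 hours

Semi-major axis of the transfer orbit: a_t = (19400 + 4580)/2 = 11990 km.
Transfer time t = π√(a_t³/μ) = π√((11990)³ / 42830) = 19930 s.
Converting: 19930 s ÷ 3600 s/hour = 5.54 hours.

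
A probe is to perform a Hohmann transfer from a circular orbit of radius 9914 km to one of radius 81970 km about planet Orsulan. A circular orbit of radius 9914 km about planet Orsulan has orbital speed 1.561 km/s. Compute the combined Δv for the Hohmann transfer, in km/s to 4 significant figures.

Δv = 0.8148 km/s

From the circular-orbit relation v² = μ/r at r = 9914 km: μ = v²r = (1.561)² × 9914 = 24157.7 km³/s².
The Hohmann ellipse has a_t = (r₁ + r₂)/2 = 45942 km.
At r₁ the circular-orbit speed is v₁ = √(μ/r₁) = 1.5610 km/s.
Transfer-orbit speed at r₁ (v² = μ(2/r − 1/a)): v_p = √[μ(2/r₁ − 1/a_t)] = 2.0851 km/s.
First burn Δv₁ = |v_p − v₁| = 0.5241 km/s.
Circular speed at r₂: v₂ = √(μ/r₂) = 0.5429 km/s.
Transfer-orbit speed at r₂: v_a = √[μ(2/r₂ − 1/a_t)] = 0.2522 km/s.
Second burn Δv₂ = |v₂ − v_a| = 0.2907 km/s.
Total Δv = Δv₁ + Δv₂ = 0.8148 km/s.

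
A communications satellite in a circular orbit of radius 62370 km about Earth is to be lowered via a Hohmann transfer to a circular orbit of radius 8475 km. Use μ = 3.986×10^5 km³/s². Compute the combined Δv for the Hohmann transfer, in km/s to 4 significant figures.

Δv = 3.534 km/s

Semi-major axis of the transfer orbit: a_t = (62370 + 8475)/2 = 35422.5 km.
At r₁ the circular-orbit speed is v₁ = √(μ/r₁) = 2.5280 km/s.
Transfer-orbit speed at r₁ (v² = μ(2/r − 1/a)): v_a = √[μ(2/r₁ − 1/a_t)] = 1.2365 km/s.
First burn Δv₁ = |v_a − v₁| = 1.2915 km/s.
At r₂, v₂ = √(μ/r₂) = 6.8580 km/s.
Transfer-orbit speed at r₂: v_p = √[μ(2/r₂ − 1/a_t)] = 9.1001 km/s.
Second burn Δv₂ = |v₂ − v_p| = 2.2421 km/s.
Δv = Δv₁ + Δv₂ = 1.2915 + 2.2421 = 3.534 km/s.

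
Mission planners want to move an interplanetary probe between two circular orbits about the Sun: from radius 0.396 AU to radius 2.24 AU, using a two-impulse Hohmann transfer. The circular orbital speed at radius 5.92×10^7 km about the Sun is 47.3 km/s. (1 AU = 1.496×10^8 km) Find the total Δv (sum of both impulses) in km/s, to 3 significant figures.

Δv = 23.3 km/s

From the circular-orbit relation v² = μ/r at r = 5.92×10^7 km: μ = v²r = (47.3)² × 5.92×10^7 = 1.32448×10^11 km³/s².
In km: r₁ = 0.396 × 1.496×10^8 = 5.92416×10^7 km; r₂ = 2.24 × 1.496×10^8 = 3.35104×10^8 km.
Semi-major axis of the transfer orbit: a_t = (5.92416×10^7 + 3.35104×10^8)/2 = 1.971728×10^8 km.
At r₁ the circular-orbit speed is v₁ = √(μ/r₁) = 47.28 km/s.
Transfer-orbit speed at r₁ (vis-viva equation): v_p = √[μ(2/r₁ − 1/a_t)] = 61.64 km/s.
First burn Δv₁ = |v_p − v₁| = 14.36 km/s.
Circular speed at r₂: v₂ = √(μ/r₂) = 19.8807 km/s.
Transfer-orbit speed at r₂: v_a = √[μ(2/r₂ − 1/a_t)] = 10.8974 km/s.
Second burn Δv₂ = |v₂ − v_a| = 8.983 km/s.
Total Δv = Δv₁ + Δv₂ = 23.34 km/s.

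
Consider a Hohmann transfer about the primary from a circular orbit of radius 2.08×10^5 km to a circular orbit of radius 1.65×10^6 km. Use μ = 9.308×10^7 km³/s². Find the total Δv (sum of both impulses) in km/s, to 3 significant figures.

The Hohmann ellipse has a_t = (r₁ + r₂)/2 = 9.290×10^5 km.
Circular speed at r₁: v₁ = √(μ/r₁) = √(9.308×10^7/2.080×10^5) = 21.15420 km/s.
Transfer-orbit speed at r₁ (vis-viva): v_p = √[μ(2/r₁ − 1/a_t)] = 28.19231 km/s.
First burn Δv₁ = |v_p − v₁| = 7.03811 km/s.
Circular speed at r₂: v₂ = √(μ/r₂) = 7.51080 km/s.
Transfer-orbit speed at r₂: v_a = √[μ(2/r₂ − 1/a_t)] = 3.55394 km/s.
Second burn Δv₂ = |v₂ − v_a| = 3.95686 km/s.
Total Δv = Δv₁ + Δv₂ = 10.99 km/s.

Δv = 11.0 km/s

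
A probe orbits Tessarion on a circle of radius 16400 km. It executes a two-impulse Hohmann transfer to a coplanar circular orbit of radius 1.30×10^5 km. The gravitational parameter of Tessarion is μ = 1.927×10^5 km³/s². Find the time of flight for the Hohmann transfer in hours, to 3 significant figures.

t = 39.4 hours

Semi-major axis of the transfer orbit: a_t = (16400 + 1.300×10^5)/2 = 73200 km.
Half the transfer-orbit period gives t = π√(a_t³/μ) = 1.417×10^5 s.
Converting: 1.417×10^5 s ÷ 3600 s/hour = 39.4 hours.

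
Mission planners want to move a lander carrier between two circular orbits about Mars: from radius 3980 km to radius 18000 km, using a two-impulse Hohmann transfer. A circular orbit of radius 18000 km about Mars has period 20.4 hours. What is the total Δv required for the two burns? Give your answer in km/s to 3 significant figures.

From Kepler's third law T² = 4π²r³/μ at r = 18000 km, T = 20.4 hours = 20.4 × 3600 s = 73440 s: μ = 4π²r³/T² = 42688.6 km³/s².
Semi-major axis of the transfer orbit: a_t = (3980 + 18000)/2 = 10990 km.
At r₁ the circular-orbit speed is v₁ = √(μ/r₁) = 3.27502 km/s.
On the transfer ellipse at r₁, v² = μ(2/r − 1/a) gives v_p = √[μ(2/r₁ − 1/a_t)] = 4.19133 km/s.
First burn Δv₁ = |v_p − v₁| = 0.91631 km/s.
At r₂, v₂ = √(μ/r₂) = 1.5400 km/s.
Transfer-orbit speed at r₂: v_a = √[μ(2/r₂ − 1/a_t)] = 0.92675 km/s.
Second burn Δv₂ = |v₂ − v_a| = 0.61325 km/s.
Δv = Δv₁ + Δv₂ = 0.91631 + 0.61325 = 1.530 km/s.

Δv = 1.53 km/s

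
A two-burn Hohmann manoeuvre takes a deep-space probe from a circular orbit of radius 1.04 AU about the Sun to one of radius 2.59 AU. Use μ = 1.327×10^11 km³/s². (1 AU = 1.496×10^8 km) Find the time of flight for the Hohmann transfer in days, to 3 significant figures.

In km: r₁ = 1.04 × 1.496×10^8 = 1.55584×10^8 km; r₂ = 2.59 × 1.496×10^8 = 3.87464×10^8 km.
The Hohmann ellipse has a_t = (r₁ + r₂)/2 = 2.71524×10^8 km.
By Kepler's third law the transfer-orbit period is T = 2π√(a_t³/μ), so t = T/2 = 3.859×10^7 s.
Converting: 3.859×10^7 s ÷ 86400 s/day = 447 days.

t = 447 days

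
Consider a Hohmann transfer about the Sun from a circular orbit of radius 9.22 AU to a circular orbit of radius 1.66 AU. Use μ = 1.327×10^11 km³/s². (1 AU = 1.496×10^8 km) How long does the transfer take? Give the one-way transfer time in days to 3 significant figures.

In km: r₁ = 9.22 × 1.496×10^8 = 1.379312×10^9 km; r₂ = 1.66 × 1.496×10^8 = 2.48336×10^8 km.
The Hohmann ellipse has a_t = (r₁ + r₂)/2 = 8.13824×10^8 km.
Transfer time t = π√(a_t³/μ) = π√((8.13824×10^8)³ / 1.327×10^11) = 2.002×10^8 s.
Converting: 2.002×10^8 s ÷ 86400 s/day = 2320 days.

t = 2320 days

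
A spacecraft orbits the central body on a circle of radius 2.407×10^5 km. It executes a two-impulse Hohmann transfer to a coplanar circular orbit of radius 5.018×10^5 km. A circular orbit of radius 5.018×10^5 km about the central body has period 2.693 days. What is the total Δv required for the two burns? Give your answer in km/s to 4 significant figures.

From Kepler's third law T² = 4π²r³/μ at r = 5.018×10^5 km, T = 2.693 days = 2.693 × 86400 s = 2.326752×10^5 s: μ = 4π²r³/T² = 9.21407×10^7 km³/s².
Semi-major axis of the transfer orbit: a_t = (2.407×10^5 + 5.018×10^5)/2 = 3.7125×10^5 km.
Circular speed at r₁: v₁ = √(μ/r₁) = √(9.21407×10^7/2.407×10^5) = 19.5654 km/s.
On the transfer ellipse at r₁, v² = μ(2/r − 1/a) gives v_p = √[μ(2/r₁ − 1/a_t)] = 22.7468 km/s.
First burn Δv₁ = |v_p − v₁| = 3.181 km/s.
Circular speed at r₂: v₂ = √(μ/r₂) = 13.55 km/s.
Transfer-orbit speed at r₂: v_a = √[μ(2/r₂ − 1/a_t)] = 10.91 km/s.
Second burn Δv₂ = |v₂ − v_a| = 2.640 km/s.
Total Δv = Δv₁ + Δv₂ = 5.821 km/s.

Δv = 5.821 km/s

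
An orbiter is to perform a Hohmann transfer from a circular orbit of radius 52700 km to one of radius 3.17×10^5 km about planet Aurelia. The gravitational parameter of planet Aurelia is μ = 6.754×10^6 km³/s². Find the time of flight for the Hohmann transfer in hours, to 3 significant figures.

The Hohmann ellipse has a_t = (r₁ + r₂)/2 = 1.8485×10^5 km.
Half the transfer-orbit period gives t = π√(a_t³/μ) = 96070 s.
Converting: 96070 s ÷ 3600 s/hour = 26.7 hours.

t = 26.7 hours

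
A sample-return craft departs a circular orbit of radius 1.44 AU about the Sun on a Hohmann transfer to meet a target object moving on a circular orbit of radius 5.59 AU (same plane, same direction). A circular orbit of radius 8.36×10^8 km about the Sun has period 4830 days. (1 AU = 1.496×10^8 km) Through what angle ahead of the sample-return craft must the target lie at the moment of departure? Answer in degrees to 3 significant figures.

From Kepler's third law T² = 4π²r³/μ at r = 8.36×10^8 km, T = 4830 days = 4830 × 86400 s = 4.17312×10^8 s: μ = 4π²r³/T² = 1.32451×10^11 km³/s².
In km: r₁ = 1.44 × 1.496×10^8 = 2.15424×10^8 km; r₂ = 5.59 × 1.496×10^8 = 8.36264×10^8 km.
Transfer-ellipse semi-major axis a_t = (r₁ + r₂)/2 = (2.15424×10^8 + 8.36264×10^8)/2 = 5.25844×10^8 km.
The half-period of the transfer ellipse is t = π√(a_t³/μ) = 1.04089×10^8 s.
The target's mean motion on its circular orbit is ω₂ = √(μ/r₂³) = 1.50492×10^-8 rad/s.
Angle swept by the target during transfer: ω₂·t = 1.56646 rad = 89.752°.
Arrival is 180° from departure on the ellipse, so φ = 180° − 89.752° = 90.2°.

φ = 90.2°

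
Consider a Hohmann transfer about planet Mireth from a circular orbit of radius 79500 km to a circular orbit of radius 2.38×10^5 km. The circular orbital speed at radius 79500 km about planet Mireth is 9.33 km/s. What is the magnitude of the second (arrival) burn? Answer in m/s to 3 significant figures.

Δv₂ = 1580 m/s

From the circular-orbit relation v² = μ/r at r = 79500 km: μ = v²r = (9.33)² × 79500 = 6.92039×10^6 km³/s².
The Hohmann ellipse has a_t = (r₁ + r₂)/2 = 1.5875×10^5 km.
On the circular orbit at r = 2.380×10^5 km, v_c = √(μ/r) = 5.392 km/s.
Vis-viva on the transfer ellipse at r = 2.380×10^5 km gives v_t = √[μ(2/r − 1/a_t)] = 3.816 km/s.
Δv₂ = |v_t − v_c| = |3.816 − 5.392| = 1.576 km/s.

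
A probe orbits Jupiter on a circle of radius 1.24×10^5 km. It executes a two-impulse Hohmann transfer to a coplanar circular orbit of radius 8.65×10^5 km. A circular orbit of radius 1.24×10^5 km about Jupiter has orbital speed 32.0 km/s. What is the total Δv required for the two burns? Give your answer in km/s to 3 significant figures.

From the circular-orbit relation v² = μ/r at r = 1.24×10^5 km: μ = v²r = (32.0)² × 1.24×10^5 = 1.26976×10^8 km³/s².
The Hohmann ellipse has a_t = (r₁ + r₂)/2 = 4.945×10^5 km.
At r₁ the circular-orbit speed is v₁ = √(μ/r₁) = 32.00 km/s.
On the transfer ellipse at r₁, v² = μ(2/r − 1/a) gives v_p = √[μ(2/r₁ − 1/a_t)] = 42.32 km/s.
First burn Δv₁ = |v_p − v₁| = 10.32 km/s.
Circular speed at r₂: v₂ = √(μ/r₂) = 12.116 km/s.
Transfer-orbit speed at r₂: v_a = √[μ(2/r₂ − 1/a_t)] = 6.0671 km/s.
Second burn Δv₂ = |v₂ − v_a| = 6.049 km/s.
Δv = Δv₁ + Δv₂ = 10.32 + 6.049 = 16.37 km/s.

Δv = 16.4 km/s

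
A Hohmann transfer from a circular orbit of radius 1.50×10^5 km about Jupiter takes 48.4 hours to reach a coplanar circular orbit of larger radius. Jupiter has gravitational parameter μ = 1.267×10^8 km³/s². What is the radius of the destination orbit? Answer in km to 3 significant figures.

r₂ = 1.31×10^6 km

Transfer time t = 48.4 hours = 1.7424×10^5 s, and t = π√(a_t³/μ).
So a_t = (μ t²/π²)^(1/3) = (1.267×10^8 × (1.7424×10^5)² / π²)^(1/3) = 7.3045×10^5 km.
Since a_t = (r₁ + r₂)/2, r₂ = 2a_t − r₁ = 2×7.3045×10^5 − 1.500×10^5 = 1.3109×10^6 km.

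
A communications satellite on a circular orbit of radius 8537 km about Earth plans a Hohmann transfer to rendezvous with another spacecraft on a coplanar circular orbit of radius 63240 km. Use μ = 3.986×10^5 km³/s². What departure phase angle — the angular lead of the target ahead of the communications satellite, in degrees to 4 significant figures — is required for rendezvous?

The Hohmann ellipse has a_t = (r₁ + r₂)/2 = 35888.5 km.
The half-period of the transfer ellipse is t = π√(a_t³/μ) = 33831 s.
The target's mean motion on its circular orbit is ω₂ = √(μ/r₂³) = 3.9699×10^-5 rad/s.
Angle swept by the target during transfer: ω₂·t = 1.34306 rad = 76.952°.
Arrival is 180° from departure on the ellipse, so φ = 180° − 76.952° = 103.0°.

φ = 103.0°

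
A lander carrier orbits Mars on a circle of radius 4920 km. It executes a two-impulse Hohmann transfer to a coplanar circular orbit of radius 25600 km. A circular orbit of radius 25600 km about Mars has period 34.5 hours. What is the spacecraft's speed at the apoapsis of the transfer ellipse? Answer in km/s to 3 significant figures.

From Kepler's third law T² = 4π²r³/μ at r = 25600 km, T = 34.5 hours = 34.5 × 3600 s = 1.242×10^5 s: μ = 4π²r³/T² = 42937.5 km³/s².
Transfer-ellipse semi-major axis a_t = (r₁ + r₂)/2 = (4920 + 25600)/2 = 15260 km.
At apoapsis, r = 25600 km.
Vis-viva: v = √[μ(2/r − 1/a_t)] = √[42937.5 × (2/25600 − 1/15260)] = 0.7354 km/s.

v = 0.735 km/s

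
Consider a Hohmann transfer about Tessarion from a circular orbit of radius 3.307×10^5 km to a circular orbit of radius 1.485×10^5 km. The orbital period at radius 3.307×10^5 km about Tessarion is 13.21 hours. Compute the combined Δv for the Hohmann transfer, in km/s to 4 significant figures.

Δv = 20.69 km/s

From Kepler's third law T² = 4π²r³/μ at r = 3.307×10^5 km, T = 13.21 hours = 13.21 × 3600 s = 47556 s: μ = 4π²r³/T² = 6.31323×10^8 km³/s².
The Hohmann ellipse has a_t = (r₁ + r₂)/2 = 2.396×10^5 km.
At r₁ the circular-orbit speed is v₁ = √(μ/r₁) = 43.6927 km/s.
Transfer-orbit speed at r₁ (vis-viva equation): v_a = √[μ(2/r₁ − 1/a_t)] = 34.3976 km/s.
First burn Δv₁ = |v_a − v₁| = 9.2951 km/s.
At r₂, v₂ = √(μ/r₂) = 65.202 km/s.
Transfer-orbit speed at r₂: v_p = √[μ(2/r₂ − 1/a_t)] = 76.601 km/s.
Second burn Δv₂ = |v₂ − v_p| = 11.399 km/s.
Total Δv = Δv₁ + Δv₂ = 20.69 km/s.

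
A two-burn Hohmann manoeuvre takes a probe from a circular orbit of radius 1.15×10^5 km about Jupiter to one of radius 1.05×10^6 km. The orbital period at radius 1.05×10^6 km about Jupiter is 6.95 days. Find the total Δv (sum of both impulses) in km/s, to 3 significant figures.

Δv = 17.5 km/s

From Kepler's third law T² = 4π²r³/μ at r = 1.05×10^6 km, T = 6.95 days = 6.95 × 86400 s = 6.0048×10^5 s: μ = 4π²r³/T² = 1.26745×10^8 km³/s².
Semi-major axis of the transfer orbit: a_t = (1.150×10^5 + 1.050×10^6)/2 = 5.825×10^5 km.
Circular speed at r₁: v₁ = √(μ/r₁) = √(1.26745×10^8/1.150×10^5) = 33.198 km/s.
Transfer-orbit speed at r₁ (vis-viva equation): v_p = √[μ(2/r₁ − 1/a_t)] = 44.572 km/s.
First burn Δv₁ = |v_p − v₁| = 11.374 km/s.
At r₂, v₂ = √(μ/r₂) = 10.9868 km/s.
Transfer-orbit speed at r₂: v_a = √[μ(2/r₂ − 1/a_t)] = 4.88171 km/s.
Second burn Δv₂ = |v₂ − v_a| = 6.1051 km/s.
Total Δv = Δv₁ + Δv₂ = 17.48 km/s.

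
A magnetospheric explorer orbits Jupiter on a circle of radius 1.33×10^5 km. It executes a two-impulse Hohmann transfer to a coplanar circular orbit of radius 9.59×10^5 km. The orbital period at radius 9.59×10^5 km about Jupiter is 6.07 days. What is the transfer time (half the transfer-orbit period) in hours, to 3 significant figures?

From Kepler's third law T² = 4π²r³/μ at r = 9.59×10^5 km, T = 6.07 days = 6.07 × 86400 s = 5.24448×10^5 s: μ = 4π²r³/T² = 1.26593×10^8 km³/s².
The Hohmann ellipse has a_t = (r₁ + r₂)/2 = 5.460×10^5 km.
Transfer time t = π√(a_t³/μ) = π√((5.460×10^5)³ / 1.26593×10^8) = 1.127×10^5 s.
Converting: 1.127×10^5 s ÷ 3600 s/hour = 31.3 hours.

t = 31.3 hours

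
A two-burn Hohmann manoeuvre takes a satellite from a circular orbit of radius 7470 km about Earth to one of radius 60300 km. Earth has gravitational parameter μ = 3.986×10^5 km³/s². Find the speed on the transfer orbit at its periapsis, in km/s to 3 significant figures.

v = 9.74 km/s

Semi-major axis of the transfer orbit: a_t = (7470 + 60300)/2 = 33885 km.
The periapsis of the transfer ellipse is at r = 7470 km.
Applying v² = μ(2/r − 1/a_t): v = 9.745 km/s.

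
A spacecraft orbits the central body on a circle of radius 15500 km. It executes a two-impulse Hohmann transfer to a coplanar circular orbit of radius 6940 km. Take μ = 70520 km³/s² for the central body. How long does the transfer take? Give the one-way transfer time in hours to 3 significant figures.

Transfer-ellipse semi-major axis a_t = (r₁ + r₂)/2 = (15500 + 6940)/2 = 11220 km.
By Kepler's third law the transfer-orbit period is T = 2π√(a_t³/μ), so t = T/2 = 14060 s.
Converting: 14060 s ÷ 3600 s/hour = 3.91 hours.

t = 3.91 hours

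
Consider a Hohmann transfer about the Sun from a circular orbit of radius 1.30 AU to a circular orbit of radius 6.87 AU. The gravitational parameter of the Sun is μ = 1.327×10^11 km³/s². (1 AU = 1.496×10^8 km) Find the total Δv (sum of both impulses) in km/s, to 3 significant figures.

Δv = 12.7 km/s

In km: r₁ = 1.30 × 1.496×10^8 = 1.9448×10^8 km; r₂ = 6.87 × 1.496×10^8 = 1.027752×10^9 km.
Semi-major axis of the transfer orbit: a_t = (1.9448×10^8 + 1.027752×10^9)/2 = 6.11116×10^8 km.
Circular speed at r₁: v₁ = √(μ/r₁) = √(1.327×10^11/1.9448×10^8) = 26.121 km/s.
On the transfer ellipse at r₁, vis-viva equation gives v_p = √[μ(2/r₁ − 1/a_t)] = 33.875 km/s.
First burn Δv₁ = |v_p − v₁| = 7.754 km/s.
At r₂, v₂ = √(μ/r₂) = 11.363 km/s.
Transfer-orbit speed at r₂: v_a = √[μ(2/r₂ − 1/a_t)] = 6.4101 km/s.
Second burn Δv₂ = |v₂ − v_a| = 4.953 km/s.
Δv = Δv₁ + Δv₂ = 7.754 + 4.953 = 12.71 km/s.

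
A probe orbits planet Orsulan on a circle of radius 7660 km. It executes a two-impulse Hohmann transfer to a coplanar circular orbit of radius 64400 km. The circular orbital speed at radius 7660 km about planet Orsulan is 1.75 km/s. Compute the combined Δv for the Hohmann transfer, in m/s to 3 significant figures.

Δv = 915 m/s

From the circular-orbit relation v² = μ/r at r = 7660 km: μ = v²r = (1.75)² × 7660 = 23458.8 km³/s².
The Hohmann ellipse has a_t = (r₁ + r₂)/2 = 36030 km.
At r₁ the circular-orbit speed is v₁ = √(μ/r₁) = 1.7500 km/s.
Transfer-orbit speed at r₁ (v² = μ(2/r − 1/a)): v_p = √[μ(2/r₁ − 1/a_t)] = 2.3396 km/s.
First burn Δv₁ = |v_p − v₁| = 0.5896 km/s.
Circular speed at r₂: v₂ = √(μ/r₂) = 0.603545 km/s.
Transfer-orbit speed at r₂: v_a = √[μ(2/r₂ − 1/a_t)] = 0.278286 km/s.
Second burn Δv₂ = |v₂ − v_a| = 0.3253 km/s.
Δv = Δv₁ + Δv₂ = 0.5896 + 0.3253 = 0.9149 km/s.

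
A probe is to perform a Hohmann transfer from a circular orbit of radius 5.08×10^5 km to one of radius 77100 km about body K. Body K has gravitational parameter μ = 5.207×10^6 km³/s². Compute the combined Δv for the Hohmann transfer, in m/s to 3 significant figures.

Δv = 4170 m/s

The Hohmann ellipse has a_t = (r₁ + r₂)/2 = 2.9255×10^5 km.
Circular speed at r₁: v₁ = √(μ/r₁) = √(5.207×10^6/5.080×10^5) = 3.202 km/s.
On the transfer ellipse at r₁, v² = μ(2/r − 1/a) gives v_a = √[μ(2/r₁ − 1/a_t)] = 1.644 km/s.
First burn Δv₁ = |v_a − v₁| = 1.558 km/s.
Circular speed at r₂: v₂ = √(μ/r₂) = 8.2180 km/s.
Transfer-orbit speed at r₂: v_p = √[μ(2/r₂ − 1/a_t)] = 10.829 km/s.
Second burn Δv₂ = |v₂ − v_p| = 2.611 km/s.
Δv = Δv₁ + Δv₂ = 1.558 + 2.611 = 4.169 km/s.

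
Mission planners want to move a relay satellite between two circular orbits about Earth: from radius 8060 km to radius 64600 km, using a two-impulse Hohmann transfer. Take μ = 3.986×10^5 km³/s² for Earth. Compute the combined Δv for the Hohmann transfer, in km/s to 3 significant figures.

Δv = 3.66 km/s

Transfer-ellipse semi-major axis a_t = (r₁ + r₂)/2 = (8060 + 64600)/2 = 36330 km.
At r₁ the circular-orbit speed is v₁ = √(μ/r₁) = 7.032 km/s.
On the transfer ellipse at r₁, v² = μ(2/r − 1/a) gives v_p = √[μ(2/r₁ − 1/a_t)] = 9.377 km/s.
First burn Δv₁ = |v_p − v₁| = 2.345 km/s.
Circular speed at r₂: v₂ = √(μ/r₂) = 2.484 km/s.
Transfer-orbit speed at r₂: v_a = √[μ(2/r₂ − 1/a_t)] = 1.170 km/s.
Second burn Δv₂ = |v₂ − v_a| = 1.314 km/s.
Δv = Δv₁ + Δv₂ = 2.345 + 1.314 = 3.659 km/s.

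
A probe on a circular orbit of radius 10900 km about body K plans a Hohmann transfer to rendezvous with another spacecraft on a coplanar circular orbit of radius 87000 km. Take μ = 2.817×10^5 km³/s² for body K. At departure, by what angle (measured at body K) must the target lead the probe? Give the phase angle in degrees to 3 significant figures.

φ = 104°

Transfer-ellipse semi-major axis a_t = (r₁ + r₂)/2 = (10900 + 87000)/2 = 48950 km.
The half-period of the transfer ellipse is t = π√(a_t³/μ) = 64100 s.
Target angular speed ω₂ = √(μ/r₂³) = 2.068×10^-5 rad/s.
Angle swept by the target during transfer: ω₂·t = 1.326 rad = 75.97°.
The probe traverses 180° on the transfer ellipse, so the target must lead by 180° − 75.97° = 104°.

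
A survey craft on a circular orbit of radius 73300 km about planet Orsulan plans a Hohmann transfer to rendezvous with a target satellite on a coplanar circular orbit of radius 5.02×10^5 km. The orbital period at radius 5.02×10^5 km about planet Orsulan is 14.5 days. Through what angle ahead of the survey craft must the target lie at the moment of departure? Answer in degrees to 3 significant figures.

φ = 102°

From Kepler's third law T² = 4π²r³/μ at r = 5.02×10^5 km, T = 14.5 days = 14.5 × 86400 s = 1.2528×10^6 s: μ = 4π²r³/T² = 3.18205×10^6 km³/s².
The Hohmann ellipse has a_t = (r₁ + r₂)/2 = 2.8765×10^5 km.
The half-period of the transfer ellipse is t = π√(a_t³/μ) = 2.7170×10^5 s.
The target's mean motion on its circular orbit is ω₂ = √(μ/r₂³) = 5.0153×10^-6 rad/s.
Angle swept by the target during transfer: ω₂·t = 1.3627 rad = 78.08°.
The survey craft traverses 180° on the transfer ellipse, so the target must lead by 180° − 78.08° = 102°.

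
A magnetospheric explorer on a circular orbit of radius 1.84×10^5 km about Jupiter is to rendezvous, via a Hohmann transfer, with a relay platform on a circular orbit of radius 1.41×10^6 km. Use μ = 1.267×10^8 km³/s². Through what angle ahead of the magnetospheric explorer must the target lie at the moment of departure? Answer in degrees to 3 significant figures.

φ = 104°

Semi-major axis of the transfer orbit: a_t = (1.840×10^5 + 1.410×10^6)/2 = 7.970×10^5 km.
The half-period of the transfer ellipse is t = π√(a_t³/μ) = 1.986×10^5 s.
Target angular speed ω₂ = √(μ/r₂³) = 6.723×10^-6 rad/s.
Angle swept by the target during transfer: ω₂·t = 1.335 rad = 76.49°.
Arrival is 180° from departure on the ellipse, so φ = 180° − 76.49° = 104°.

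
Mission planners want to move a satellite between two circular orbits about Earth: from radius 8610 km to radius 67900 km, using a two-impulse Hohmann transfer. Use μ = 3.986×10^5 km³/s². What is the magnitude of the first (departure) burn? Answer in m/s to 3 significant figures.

Δv₁ = 2260 m/s

Semi-major axis of the transfer orbit: a_t = (8610 + 67900)/2 = 38255 km.
Circular speed at r = 8610 km: v_c = √(μ/r) = 6.804 km/s.
Vis-viva on the transfer ellipse at r = 8610 km gives v_t = √[μ(2/r − 1/a_t)] = 9.065 km/s.
Δv₁ = |v_t − v_c| = |9.065 − 6.804| = 2.261 km/s.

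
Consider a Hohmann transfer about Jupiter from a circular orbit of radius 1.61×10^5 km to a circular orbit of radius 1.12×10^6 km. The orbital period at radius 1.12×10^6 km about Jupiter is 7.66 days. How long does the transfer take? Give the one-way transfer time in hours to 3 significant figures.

t = 39.8 hours

From Kepler's third law T² = 4π²r³/μ at r = 1.12×10^6 km, T = 7.66 days = 7.66 × 86400 s = 6.61824×10^5 s: μ = 4π²r³/T² = 1.26628×10^8 km³/s².
The Hohmann ellipse has a_t = (r₁ + r₂)/2 = 6.405×10^5 km.
Transfer time t = π√(a_t³/μ) = π√((6.405×10^5)³ / 1.26628×10^8) = 1.4311×10^5 s.
Converting: 1.4311×10^5 s ÷ 3600 s/hour = 39.8 hours.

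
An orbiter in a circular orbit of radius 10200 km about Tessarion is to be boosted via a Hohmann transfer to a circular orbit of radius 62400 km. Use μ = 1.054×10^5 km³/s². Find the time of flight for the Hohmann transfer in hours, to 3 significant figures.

Transfer-ellipse semi-major axis a_t = (r₁ + r₂)/2 = (10200 + 62400)/2 = 36300 km.
Transfer time t = π√(a_t³/μ) = π√((36300)³ / 1.054×10^5) = 66930 s.
Converting: 66930 s ÷ 3600 s/hour = 18.6 hours.

t = 18.6 hours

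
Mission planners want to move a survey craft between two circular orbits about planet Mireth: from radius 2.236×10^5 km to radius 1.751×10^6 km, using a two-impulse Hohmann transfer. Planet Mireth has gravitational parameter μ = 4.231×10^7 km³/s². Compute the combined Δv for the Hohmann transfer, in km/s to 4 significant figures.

Δv = 7.140 km/s

Transfer-ellipse semi-major axis a_t = (r₁ + r₂)/2 = (2.236×10^5 + 1.751×10^6)/2 = 9.873×10^5 km.
At r₁ the circular-orbit speed is v₁ = √(μ/r₁) = 13.7558 km/s.
On the transfer ellipse at r₁, v² = μ(2/r − 1/a) gives v_p = √[μ(2/r₁ − 1/a_t)] = 18.3191 km/s.
First burn Δv₁ = |v_p − v₁| = 4.5633 km/s.
Circular speed at r₂: v₂ = √(μ/r₂) = 4.9156 km/s.
Transfer-orbit speed at r₂: v_a = √[μ(2/r₂ − 1/a_t)] = 2.3393 km/s.
Second burn Δv₂ = |v₂ − v_a| = 2.5763 km/s.
Δv = Δv₁ + Δv₂ = 4.5633 + 2.5763 = 7.140 km/s.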